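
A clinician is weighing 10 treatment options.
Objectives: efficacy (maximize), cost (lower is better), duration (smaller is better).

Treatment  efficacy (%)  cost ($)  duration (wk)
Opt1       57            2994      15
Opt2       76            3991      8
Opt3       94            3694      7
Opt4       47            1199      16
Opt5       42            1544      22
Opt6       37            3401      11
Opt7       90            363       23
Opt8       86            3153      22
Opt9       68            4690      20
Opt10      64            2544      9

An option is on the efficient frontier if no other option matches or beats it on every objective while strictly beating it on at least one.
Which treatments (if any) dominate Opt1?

Opt10

Opt10: efficacy 64≥57, cost 2544≤2994, duration 9≤15 — dominates Opt1.
Others (Opt2, Opt3, Opt4, Opt5, Opt6, Opt7, Opt8, Opt9) are each worse than Opt1 on at least one objective.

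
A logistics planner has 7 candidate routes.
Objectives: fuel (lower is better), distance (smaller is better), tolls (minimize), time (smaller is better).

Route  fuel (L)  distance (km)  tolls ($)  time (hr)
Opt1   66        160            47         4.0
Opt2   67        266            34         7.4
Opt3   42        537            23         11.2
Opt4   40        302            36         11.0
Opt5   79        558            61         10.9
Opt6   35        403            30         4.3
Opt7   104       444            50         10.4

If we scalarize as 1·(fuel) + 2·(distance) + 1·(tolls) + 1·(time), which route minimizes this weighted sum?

Opt1: 1·66 + 2·160 + 1·47 + 1·4.0 = 437.0
Opt2: 1·67 + 2·266 + 1·34 + 1·7.4 = 640.4
Opt3: 1·42 + 2·537 + 1·23 + 1·11.2 = 1150.2
Opt4: 1·40 + 2·302 + 1·36 + 1·11.0 = 691.0
Opt5: 1·79 + 2·558 + 1·61 + 1·10.9 = 1266.9
Opt6: 1·35 + 2·403 + 1·30 + 1·4.3 = 875.3
Opt7: 1·104 + 2·444 + 1·50 + 1·10.4 = 1052.4
Lowest: Opt1 at 437.0.

Opt1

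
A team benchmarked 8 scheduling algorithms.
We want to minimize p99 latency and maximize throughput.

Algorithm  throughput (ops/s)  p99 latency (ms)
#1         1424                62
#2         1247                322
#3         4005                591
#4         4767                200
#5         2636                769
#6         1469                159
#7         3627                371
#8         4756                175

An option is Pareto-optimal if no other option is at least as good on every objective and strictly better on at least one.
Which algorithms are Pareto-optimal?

#1: not dominated (best p99 latency).
#2: dominated by #1 (throughput 1424≥1247, p99 latency 62≤322).
#3: dominated by #4 (throughput 4767≥4005, p99 latency 200≤591).
#4: not dominated (best throughput).
#5: dominated by #3 (throughput 4005≥2636, p99 latency 591≤769).
#6: not dominated.
#7: dominated by #4 (throughput 4767≥3627, p99 latency 200≤371).
#8: not dominated.

#1, #4, #6, #8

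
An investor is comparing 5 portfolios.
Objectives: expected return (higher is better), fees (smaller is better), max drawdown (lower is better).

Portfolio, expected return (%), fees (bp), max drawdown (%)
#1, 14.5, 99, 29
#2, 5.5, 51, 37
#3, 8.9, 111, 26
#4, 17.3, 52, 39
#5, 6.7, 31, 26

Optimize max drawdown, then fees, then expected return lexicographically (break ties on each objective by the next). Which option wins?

First minimize max drawdown: best is 26, kept {#3, #5}.
Then minimize fees: best is 31, kept {#5}.

#5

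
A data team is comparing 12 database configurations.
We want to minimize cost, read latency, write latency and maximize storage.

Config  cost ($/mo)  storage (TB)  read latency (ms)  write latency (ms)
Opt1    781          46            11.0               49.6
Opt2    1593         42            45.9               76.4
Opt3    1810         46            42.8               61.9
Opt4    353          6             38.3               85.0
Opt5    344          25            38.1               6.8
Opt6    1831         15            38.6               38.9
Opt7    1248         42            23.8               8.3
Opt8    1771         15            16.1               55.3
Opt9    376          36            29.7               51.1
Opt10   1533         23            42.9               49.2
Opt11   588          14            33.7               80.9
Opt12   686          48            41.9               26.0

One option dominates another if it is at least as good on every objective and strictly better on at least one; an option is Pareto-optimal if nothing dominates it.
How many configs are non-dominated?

5

Opt1: not dominated (best read latency).
Opt2: dominated by Opt1 (cost 781≤1593, storage 46≥42, read latency 11.0≤45.9, write latency 49.6≤76.4).
Opt3: dominated by Opt1 (cost 781≤1810, storage 46≥46, read latency 11.0≤42.8, write latency 49.6≤61.9).
Opt4: dominated by Opt5 (cost 344≤353, storage 25≥6, read latency 38.1≤38.3, write latency 6.8≤85.0).
Opt5: not dominated (best cost).
Opt6: dominated by Opt5 (cost 344≤1831, storage 25≥15, read latency 38.1≤38.6, write latency 6.8≤38.9).
Opt7: not dominated.
Opt8: dominated by Opt1 (cost 781≤1771, storage 46≥15, read latency 11.0≤16.1, write latency 49.6≤55.3).
Opt9: not dominated.
Opt10: dominated by Opt5 (cost 344≤1533, storage 25≥23, read latency 38.1≤42.9, write latency 6.8≤49.2).
Opt11: dominated by Opt9 (cost 376≤588, storage 36≥14, read latency 29.7≤33.7, write latency 51.1≤80.9).
Opt12: not dominated (best storage).
Pareto-optimal: Opt1, Opt5, Opt7, Opt9, Opt12 → 5.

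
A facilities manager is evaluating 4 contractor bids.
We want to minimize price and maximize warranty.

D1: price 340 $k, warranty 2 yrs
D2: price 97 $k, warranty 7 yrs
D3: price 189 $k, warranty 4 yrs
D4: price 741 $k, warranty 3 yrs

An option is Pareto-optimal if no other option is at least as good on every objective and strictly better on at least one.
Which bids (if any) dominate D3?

D2

D2: price 97≤189, warranty 7≥4 — dominates D3.
Others (D1, D4) are each worse than D3 on at least one objective.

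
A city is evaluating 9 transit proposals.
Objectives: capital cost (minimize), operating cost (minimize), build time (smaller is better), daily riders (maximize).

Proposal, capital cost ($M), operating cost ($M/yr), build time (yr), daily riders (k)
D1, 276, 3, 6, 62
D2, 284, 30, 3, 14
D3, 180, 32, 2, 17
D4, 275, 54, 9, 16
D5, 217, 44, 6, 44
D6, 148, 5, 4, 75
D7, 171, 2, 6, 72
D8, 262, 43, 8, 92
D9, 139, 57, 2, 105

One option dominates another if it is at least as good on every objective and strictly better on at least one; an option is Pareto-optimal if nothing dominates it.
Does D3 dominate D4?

Yes

D3 vs D4: capital cost 180≤275, operating cost 32≤54, build time 2≤9, daily riders 17≥16 — D3 is at least as good on every objective with at least one strict improvement.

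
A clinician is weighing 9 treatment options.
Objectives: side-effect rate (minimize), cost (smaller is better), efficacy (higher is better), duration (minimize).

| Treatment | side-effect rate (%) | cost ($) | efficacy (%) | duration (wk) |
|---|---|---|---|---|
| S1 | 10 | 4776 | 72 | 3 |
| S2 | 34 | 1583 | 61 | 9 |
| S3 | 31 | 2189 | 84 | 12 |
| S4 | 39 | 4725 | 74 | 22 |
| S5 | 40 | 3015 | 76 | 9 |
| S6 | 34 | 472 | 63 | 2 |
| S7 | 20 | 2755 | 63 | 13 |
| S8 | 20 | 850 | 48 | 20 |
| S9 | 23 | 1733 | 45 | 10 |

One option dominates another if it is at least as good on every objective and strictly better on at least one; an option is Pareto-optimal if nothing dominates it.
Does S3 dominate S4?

Yes

S3 vs S4: side-effect rate 31≤39, cost 2189≤4725, efficacy 84≥74, duration 12≤22 — S3 is at least as good on every objective with at least one strict improvement.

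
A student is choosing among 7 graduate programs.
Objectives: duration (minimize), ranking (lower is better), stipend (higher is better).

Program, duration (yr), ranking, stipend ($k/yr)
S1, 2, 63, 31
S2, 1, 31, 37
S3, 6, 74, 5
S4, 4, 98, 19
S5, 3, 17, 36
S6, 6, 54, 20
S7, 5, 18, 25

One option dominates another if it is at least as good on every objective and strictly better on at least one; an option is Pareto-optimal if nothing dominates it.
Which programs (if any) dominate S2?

none

S1: worse on duration (2 vs 1).
S3: worse on duration (6 vs 1).
S4: worse on duration (4 vs 1).
S5: worse on duration (3 vs 1).
S6: worse on duration (6 vs 1).
S7: worse on duration (5 vs 1).
No option dominates S2.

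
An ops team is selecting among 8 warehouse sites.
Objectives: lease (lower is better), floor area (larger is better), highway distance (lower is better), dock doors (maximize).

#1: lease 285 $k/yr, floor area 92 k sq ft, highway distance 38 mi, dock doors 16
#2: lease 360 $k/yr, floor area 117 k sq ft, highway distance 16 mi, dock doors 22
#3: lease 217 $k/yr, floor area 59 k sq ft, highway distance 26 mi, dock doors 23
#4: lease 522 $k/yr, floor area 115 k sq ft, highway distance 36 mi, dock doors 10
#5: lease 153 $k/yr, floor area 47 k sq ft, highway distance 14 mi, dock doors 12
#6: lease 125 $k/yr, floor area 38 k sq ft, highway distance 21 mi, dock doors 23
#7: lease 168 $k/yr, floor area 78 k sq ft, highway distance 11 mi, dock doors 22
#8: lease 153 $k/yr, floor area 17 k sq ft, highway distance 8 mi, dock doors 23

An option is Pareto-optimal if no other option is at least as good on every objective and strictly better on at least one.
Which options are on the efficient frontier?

#1, #2, #3, #5, #6, #7, #8

#1: not dominated.
#2: not dominated (best floor area).
#3: not dominated.
#4: dominated by #2 (lease 360≤522, floor area 117≥115, highway distance 16≤36, dock doors 22≥10).
#5: not dominated.
#6: not dominated (best lease).
#7: not dominated.
#8: not dominated (best highway distance).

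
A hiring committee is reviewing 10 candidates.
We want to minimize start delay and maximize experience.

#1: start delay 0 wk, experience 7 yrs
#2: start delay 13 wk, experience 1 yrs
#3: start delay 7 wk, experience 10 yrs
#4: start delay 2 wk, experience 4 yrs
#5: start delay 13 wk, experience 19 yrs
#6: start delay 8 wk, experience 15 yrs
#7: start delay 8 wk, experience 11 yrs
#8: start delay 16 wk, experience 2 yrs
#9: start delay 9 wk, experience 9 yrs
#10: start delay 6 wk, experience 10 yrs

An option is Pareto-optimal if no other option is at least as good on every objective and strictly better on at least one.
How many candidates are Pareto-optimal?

4

#1: not dominated (best start delay).
#2: dominated by #1 (start delay 0≤13, experience 7≥1).
#3: dominated by #10 (start delay 6≤7, experience 10≥10).
#4: dominated by #1 (start delay 0≤2, experience 7≥4).
#5: not dominated (best experience).
#6: not dominated.
#7: dominated by #6 (start delay 8≤8, experience 15≥11).
#8: dominated by #1 (start delay 0≤16, experience 7≥2).
#9: dominated by #3 (start delay 7≤9, experience 10≥9).
#10: not dominated.
Pareto-optimal: #1, #5, #6, #10 → 4.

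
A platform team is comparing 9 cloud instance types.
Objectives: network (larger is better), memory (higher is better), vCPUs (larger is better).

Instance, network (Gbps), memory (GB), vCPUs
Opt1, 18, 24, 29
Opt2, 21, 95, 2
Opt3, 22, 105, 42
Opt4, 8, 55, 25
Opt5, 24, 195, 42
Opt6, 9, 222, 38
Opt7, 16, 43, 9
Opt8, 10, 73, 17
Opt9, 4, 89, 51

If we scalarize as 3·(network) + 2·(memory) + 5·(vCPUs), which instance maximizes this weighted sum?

Opt5

Opt1: 3·18 + 2·24 + 5·29 = 247
Opt2: 3·21 + 2·95 + 5·2 = 263
Opt3: 3·22 + 2·105 + 5·42 = 486
Opt4: 3·8 + 2·55 + 5·25 = 259
Opt5: 3·24 + 2·195 + 5·42 = 672
Opt6: 3·9 + 2·222 + 5·38 = 661
Opt7: 3·16 + 2·43 + 5·9 = 179
Opt8: 3·10 + 2·73 + 5·17 = 261
Opt9: 3·4 + 2·89 + 5·51 = 445
Highest: Opt5 at 672.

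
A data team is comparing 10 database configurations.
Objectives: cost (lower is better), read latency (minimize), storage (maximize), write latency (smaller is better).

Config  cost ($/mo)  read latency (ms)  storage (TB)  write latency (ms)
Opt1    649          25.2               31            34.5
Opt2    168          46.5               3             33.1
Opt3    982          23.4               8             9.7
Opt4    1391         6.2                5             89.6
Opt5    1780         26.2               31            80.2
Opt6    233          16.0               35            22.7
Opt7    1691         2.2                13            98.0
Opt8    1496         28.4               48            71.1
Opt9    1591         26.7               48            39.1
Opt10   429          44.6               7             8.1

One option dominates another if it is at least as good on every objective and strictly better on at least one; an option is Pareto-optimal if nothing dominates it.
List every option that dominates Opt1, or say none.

Opt6

Opt6: cost 233≤649, read latency 16.0≤25.2, storage 35≥31, write latency 22.7≤34.5 — dominates Opt1.
Others (Opt2, Opt3, Opt4, Opt5, Opt7, Opt8, Opt9, Opt10) are each worse than Opt1 on at least one objective.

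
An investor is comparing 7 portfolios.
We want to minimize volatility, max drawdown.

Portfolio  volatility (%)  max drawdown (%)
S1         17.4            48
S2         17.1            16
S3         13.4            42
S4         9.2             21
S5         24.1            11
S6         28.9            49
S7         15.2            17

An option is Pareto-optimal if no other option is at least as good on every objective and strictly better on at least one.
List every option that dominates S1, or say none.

S2, S3, S4, S7

S2: volatility 17.1≤17.4, max drawdown 16≤48 — dominates S1.
S3: volatility 13.4≤17.4, max drawdown 42≤48 — dominates S1.
S4: volatility 9.2≤17.4, max drawdown 21≤48 — dominates S1.
S7: volatility 15.2≤17.4, max drawdown 17≤48 — dominates S1.
Others (S5, S6) are each worse than S1 on at least one objective.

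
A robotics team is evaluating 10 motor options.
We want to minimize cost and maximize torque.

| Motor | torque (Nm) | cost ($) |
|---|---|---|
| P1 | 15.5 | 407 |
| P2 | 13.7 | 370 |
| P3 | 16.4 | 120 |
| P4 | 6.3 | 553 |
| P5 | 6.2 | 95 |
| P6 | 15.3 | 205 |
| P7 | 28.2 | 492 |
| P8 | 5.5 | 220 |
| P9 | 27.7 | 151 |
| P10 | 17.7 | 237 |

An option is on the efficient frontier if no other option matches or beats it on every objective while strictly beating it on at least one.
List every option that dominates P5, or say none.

none

P1: worse on cost (407 vs 95).
P2: worse on cost (370 vs 95).
P3: worse on cost (120 vs 95).
P4: worse on cost (553 vs 95).
P6: worse on cost (205 vs 95).
P7: worse on cost (492 vs 95).
P8: worse on torque (5.5 vs 6.2).
P9: worse on cost (151 vs 95).
P10: worse on cost (237 vs 95).
No option dominates P5.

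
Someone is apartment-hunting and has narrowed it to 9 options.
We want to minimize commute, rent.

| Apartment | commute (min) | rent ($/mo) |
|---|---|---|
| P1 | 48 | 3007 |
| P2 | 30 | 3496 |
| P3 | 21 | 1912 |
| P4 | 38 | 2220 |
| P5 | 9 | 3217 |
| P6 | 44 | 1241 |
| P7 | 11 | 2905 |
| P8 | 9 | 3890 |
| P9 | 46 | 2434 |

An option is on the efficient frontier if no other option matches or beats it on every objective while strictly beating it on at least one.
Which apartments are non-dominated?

P3, P5, P6, P7

P1: dominated by P3 (commute 21≤48, rent 1912≤3007).
P2: dominated by P3 (commute 21≤30, rent 1912≤3496).
P3: not dominated.
P4: dominated by P3 (commute 21≤38, rent 1912≤2220).
P5: not dominated.
P6: not dominated (best rent).
P7: not dominated.
P8: dominated by P5 (commute 9≤9, rent 3217≤3890).
P9: dominated by P3 (commute 21≤46, rent 1912≤2434).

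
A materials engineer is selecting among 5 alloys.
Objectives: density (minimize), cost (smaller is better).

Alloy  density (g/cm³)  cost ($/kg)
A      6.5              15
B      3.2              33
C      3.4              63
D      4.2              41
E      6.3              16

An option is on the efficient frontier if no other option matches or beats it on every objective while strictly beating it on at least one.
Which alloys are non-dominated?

A, B, E

A: not dominated (best cost).
B: not dominated (best density).
C: dominated by B (density 3.2≤3.4, cost 33≤63).
D: dominated by B (density 3.2≤4.2, cost 33≤41).
E: not dominated.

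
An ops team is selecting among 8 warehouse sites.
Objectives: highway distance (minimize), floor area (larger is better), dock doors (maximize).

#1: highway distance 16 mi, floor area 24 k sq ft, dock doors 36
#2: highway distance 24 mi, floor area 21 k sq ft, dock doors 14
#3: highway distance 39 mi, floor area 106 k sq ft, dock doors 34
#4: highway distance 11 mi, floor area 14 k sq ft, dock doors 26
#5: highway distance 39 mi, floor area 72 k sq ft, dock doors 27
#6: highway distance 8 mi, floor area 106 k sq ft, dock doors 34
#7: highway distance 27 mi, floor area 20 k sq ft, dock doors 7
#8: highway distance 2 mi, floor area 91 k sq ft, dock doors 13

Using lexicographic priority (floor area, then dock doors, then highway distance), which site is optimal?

#6

First maximize floor area: best is 106, kept {#3, #6}.
Then maximize dock doors: best is 34, kept {#3, #6}.
Then minimize highway distance: best is 8, kept {#6}.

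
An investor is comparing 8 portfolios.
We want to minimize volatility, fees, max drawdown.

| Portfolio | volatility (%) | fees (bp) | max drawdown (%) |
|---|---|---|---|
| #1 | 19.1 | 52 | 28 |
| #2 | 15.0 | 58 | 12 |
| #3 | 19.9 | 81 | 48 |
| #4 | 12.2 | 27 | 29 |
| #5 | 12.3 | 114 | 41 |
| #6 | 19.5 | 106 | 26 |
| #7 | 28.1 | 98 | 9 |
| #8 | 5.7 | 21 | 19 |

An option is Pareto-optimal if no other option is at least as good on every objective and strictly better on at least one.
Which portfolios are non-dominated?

#2, #7, #8

#1: dominated by #8 (volatility 5.7≤19.1, fees 21≤52, max drawdown 19≤28).
#2: not dominated.
#3: dominated by #1 (volatility 19.1≤19.9, fees 52≤81, max drawdown 28≤48).
#4: dominated by #8 (volatility 5.7≤12.2, fees 21≤27, max drawdown 19≤29).
#5: dominated by #4 (volatility 12.2≤12.3, fees 27≤114, max drawdown 29≤41).
#6: dominated by #2 (volatility 15.0≤19.5, fees 58≤106, max drawdown 12≤26).
#7: not dominated (best max drawdown).
#8: not dominated (best volatility).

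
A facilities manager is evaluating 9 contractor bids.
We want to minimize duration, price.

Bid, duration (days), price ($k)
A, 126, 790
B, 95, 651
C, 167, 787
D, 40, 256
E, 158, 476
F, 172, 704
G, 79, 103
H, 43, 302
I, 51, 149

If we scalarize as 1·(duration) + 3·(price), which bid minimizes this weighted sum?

G

A: 1·126 + 3·790 = 2496
B: 1·95 + 3·651 = 2048
C: 1·167 + 3·787 = 2528
D: 1·40 + 3·256 = 808
E: 1·158 + 3·476 = 1586
F: 1·172 + 3·704 = 2284
G: 1·79 + 3·103 = 388
H: 1·43 + 3·302 = 949
I: 1·51 + 3·149 = 498
Lowest: G at 388.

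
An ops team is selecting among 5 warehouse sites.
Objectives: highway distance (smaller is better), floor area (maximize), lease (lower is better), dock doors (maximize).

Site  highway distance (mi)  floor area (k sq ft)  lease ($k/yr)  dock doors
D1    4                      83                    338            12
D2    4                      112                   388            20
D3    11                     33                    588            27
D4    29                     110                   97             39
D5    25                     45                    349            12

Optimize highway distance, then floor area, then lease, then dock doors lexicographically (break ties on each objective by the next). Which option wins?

D2

First minimize highway distance: best is 4, kept {D1, D2}.
Then maximize floor area: best is 112, kept {D2}.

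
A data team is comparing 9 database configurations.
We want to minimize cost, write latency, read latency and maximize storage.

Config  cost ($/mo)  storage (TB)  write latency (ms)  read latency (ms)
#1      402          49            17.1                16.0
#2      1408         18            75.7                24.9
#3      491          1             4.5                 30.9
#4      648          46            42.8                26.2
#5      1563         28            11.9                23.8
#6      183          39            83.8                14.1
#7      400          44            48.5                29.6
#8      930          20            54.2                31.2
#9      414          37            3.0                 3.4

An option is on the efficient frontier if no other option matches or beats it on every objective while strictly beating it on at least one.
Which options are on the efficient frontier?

#1, #6, #7, #9

#1: not dominated (best storage).
#2: dominated by #1 (cost 402≤1408, storage 49≥18, write latency 17.1≤75.7, read latency 16.0≤24.9).
#3: dominated by #9 (cost 414≤491, storage 37≥1, write latency 3.0≤4.5, read latency 3.4≤30.9).
#4: dominated by #1 (cost 402≤648, storage 49≥46, write latency 17.1≤42.8, read latency 16.0≤26.2).
#5: dominated by #9 (cost 414≤1563, storage 37≥28, write latency 3.0≤11.9, read latency 3.4≤23.8).
#6: not dominated (best cost).
#7: not dominated.
#8: dominated by #1 (cost 402≤930, storage 49≥20, write latency 17.1≤54.2, read latency 16.0≤31.2).
#9: not dominated (best write latency).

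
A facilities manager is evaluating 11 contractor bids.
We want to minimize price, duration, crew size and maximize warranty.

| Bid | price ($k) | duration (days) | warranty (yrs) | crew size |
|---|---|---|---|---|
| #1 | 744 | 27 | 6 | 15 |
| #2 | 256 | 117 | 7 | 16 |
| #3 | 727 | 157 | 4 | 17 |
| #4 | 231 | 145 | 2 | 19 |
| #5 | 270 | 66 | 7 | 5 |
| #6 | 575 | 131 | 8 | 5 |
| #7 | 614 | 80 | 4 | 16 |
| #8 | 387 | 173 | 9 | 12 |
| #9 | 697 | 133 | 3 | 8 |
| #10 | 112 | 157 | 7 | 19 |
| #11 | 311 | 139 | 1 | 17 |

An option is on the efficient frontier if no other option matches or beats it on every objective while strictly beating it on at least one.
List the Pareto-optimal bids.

#1, #2, #4, #5, #6, #8, #10

#1: not dominated (best duration).
#2: not dominated.
#3: dominated by #2 (price 256≤727, duration 117≤157, warranty 7≥4, crew size 16≤17).
#4: not dominated.
#5: not dominated.
#6: not dominated.
#7: dominated by #5 (price 270≤614, duration 66≤80, warranty 7≥4, crew size 5≤16).
#8: not dominated (best warranty).
#9: dominated by #5 (price 270≤697, duration 66≤133, warranty 7≥3, crew size 5≤8).
#10: not dominated (best price).
#11: dominated by #2 (price 256≤311, duration 117≤139, warranty 7≥1, crew size 16≤17).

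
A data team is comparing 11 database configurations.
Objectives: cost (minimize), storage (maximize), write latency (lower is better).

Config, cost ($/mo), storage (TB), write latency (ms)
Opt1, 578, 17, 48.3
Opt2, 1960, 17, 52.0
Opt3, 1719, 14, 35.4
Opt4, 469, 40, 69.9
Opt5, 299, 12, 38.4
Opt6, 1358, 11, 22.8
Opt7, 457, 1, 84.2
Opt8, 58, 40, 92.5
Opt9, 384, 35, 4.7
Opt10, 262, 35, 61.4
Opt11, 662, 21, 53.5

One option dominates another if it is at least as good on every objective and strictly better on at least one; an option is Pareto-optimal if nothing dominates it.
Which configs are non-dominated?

Opt4, Opt5, Opt8, Opt9, Opt10

Opt1: dominated by Opt9 (cost 384≤578, storage 35≥17, write latency 4.7≤48.3).
Opt2: dominated by Opt1 (cost 578≤1960, storage 17≥17, write latency 48.3≤52.0).
Opt3: dominated by Opt9 (cost 384≤1719, storage 35≥14, write latency 4.7≤35.4).
Opt4: not dominated.
Opt5: not dominated.
Opt6: dominated by Opt9 (cost 384≤1358, storage 35≥11, write latency 4.7≤22.8).
Opt7: dominated by Opt5 (cost 299≤457, storage 12≥1, write latency 38.4≤84.2).
Opt8: not dominated (best cost).
Opt9: not dominated (best write latency).
Opt10: not dominated.
Opt11: dominated by Opt9 (cost 384≤662, storage 35≥21, write latency 4.7≤53.5).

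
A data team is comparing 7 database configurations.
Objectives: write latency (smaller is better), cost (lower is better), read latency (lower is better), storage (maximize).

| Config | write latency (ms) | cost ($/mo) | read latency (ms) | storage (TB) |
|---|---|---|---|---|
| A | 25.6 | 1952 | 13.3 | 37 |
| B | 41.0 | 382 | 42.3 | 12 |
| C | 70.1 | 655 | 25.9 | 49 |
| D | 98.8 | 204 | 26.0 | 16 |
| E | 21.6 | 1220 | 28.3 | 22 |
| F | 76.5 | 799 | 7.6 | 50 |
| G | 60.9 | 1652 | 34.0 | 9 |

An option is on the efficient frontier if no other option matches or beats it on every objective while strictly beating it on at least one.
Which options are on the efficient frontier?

A: not dominated.
B: not dominated.
C: not dominated.
D: not dominated (best cost).
E: not dominated (best write latency).
F: not dominated (best read latency).
G: dominated by E (write latency 21.6≤60.9, cost 1220≤1652, read latency 28.3≤34.0, storage 22≥9).

A, B, C, D, E, F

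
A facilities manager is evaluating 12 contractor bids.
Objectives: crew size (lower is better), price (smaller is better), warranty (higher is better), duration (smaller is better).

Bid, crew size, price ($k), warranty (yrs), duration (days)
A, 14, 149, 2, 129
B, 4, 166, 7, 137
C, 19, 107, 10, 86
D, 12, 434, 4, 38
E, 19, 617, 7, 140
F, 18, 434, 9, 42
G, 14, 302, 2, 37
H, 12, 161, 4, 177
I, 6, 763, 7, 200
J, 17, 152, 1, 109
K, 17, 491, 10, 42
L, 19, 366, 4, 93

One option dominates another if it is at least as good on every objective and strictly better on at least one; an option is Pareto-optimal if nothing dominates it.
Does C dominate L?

Yes

C vs L: crew size 19≤19, price 107≤366, warranty 10≥4, duration 86≤93 — C is at least as good on every objective with at least one strict improvement.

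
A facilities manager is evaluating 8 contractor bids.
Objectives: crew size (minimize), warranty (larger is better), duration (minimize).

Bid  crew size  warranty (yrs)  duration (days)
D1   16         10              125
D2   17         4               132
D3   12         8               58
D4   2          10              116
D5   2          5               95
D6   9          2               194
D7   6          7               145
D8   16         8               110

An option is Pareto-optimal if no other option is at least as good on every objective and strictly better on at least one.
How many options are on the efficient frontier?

D1: dominated by D4 (crew size 2≤16, warranty 10≥10, duration 116≤125).
D2: dominated by D1 (crew size 16≤17, warranty 10≥4, duration 125≤132).
D3: not dominated (best duration).
D4: not dominated.
D5: not dominated.
D6: dominated by D4 (crew size 2≤9, warranty 10≥2, duration 116≤194).
D7: dominated by D4 (crew size 2≤6, warranty 10≥7, duration 116≤145).
D8: dominated by D3 (crew size 12≤16, warranty 8≥8, duration 58≤110).
Pareto-optimal: D3, D4, D5 → 3.

3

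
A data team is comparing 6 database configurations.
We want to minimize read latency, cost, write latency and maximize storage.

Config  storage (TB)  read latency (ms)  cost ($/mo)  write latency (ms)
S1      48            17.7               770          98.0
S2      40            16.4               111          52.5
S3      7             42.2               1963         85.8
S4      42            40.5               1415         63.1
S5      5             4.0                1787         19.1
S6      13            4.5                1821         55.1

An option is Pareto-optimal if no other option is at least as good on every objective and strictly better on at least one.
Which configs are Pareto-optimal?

S1, S2, S4, S5, S6

S1: not dominated (best storage).
S2: not dominated (best cost).
S3: dominated by S2 (storage 40≥7, read latency 16.4≤42.2, cost 111≤1963, write latency 52.5≤85.8).
S4: not dominated.
S5: not dominated (best read latency).
S6: not dominated.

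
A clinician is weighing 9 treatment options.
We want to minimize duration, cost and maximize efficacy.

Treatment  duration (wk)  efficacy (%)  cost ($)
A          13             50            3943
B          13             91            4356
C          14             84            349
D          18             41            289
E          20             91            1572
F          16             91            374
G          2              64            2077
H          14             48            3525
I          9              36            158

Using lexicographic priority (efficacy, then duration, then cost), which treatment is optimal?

First maximize efficacy: best is 91, kept {B, E, F}.
Then minimize duration: best is 13, kept {B}.

B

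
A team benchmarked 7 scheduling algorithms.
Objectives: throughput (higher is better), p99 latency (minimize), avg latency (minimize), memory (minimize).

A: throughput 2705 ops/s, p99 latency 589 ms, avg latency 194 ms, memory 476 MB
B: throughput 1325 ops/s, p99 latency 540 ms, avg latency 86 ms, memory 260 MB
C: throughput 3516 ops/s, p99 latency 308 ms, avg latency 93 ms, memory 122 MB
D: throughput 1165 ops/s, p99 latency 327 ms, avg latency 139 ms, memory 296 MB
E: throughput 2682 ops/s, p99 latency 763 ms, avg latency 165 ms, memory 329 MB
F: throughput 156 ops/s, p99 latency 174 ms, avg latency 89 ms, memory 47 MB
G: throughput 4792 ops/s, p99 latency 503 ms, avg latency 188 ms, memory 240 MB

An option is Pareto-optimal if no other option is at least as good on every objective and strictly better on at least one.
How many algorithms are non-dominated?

A: dominated by C (throughput 3516≥2705, p99 latency 308≤589, avg latency 93≤194, memory 122≤476).
B: not dominated (best avg latency).
C: not dominated.
D: dominated by C (throughput 3516≥1165, p99 latency 308≤327, avg latency 93≤139, memory 122≤296).
E: dominated by C (throughput 3516≥2682, p99 latency 308≤763, avg latency 93≤165, memory 122≤329).
F: not dominated (best p99 latency).
G: not dominated (best throughput).
Pareto-optimal: B, C, F, G → 4.

4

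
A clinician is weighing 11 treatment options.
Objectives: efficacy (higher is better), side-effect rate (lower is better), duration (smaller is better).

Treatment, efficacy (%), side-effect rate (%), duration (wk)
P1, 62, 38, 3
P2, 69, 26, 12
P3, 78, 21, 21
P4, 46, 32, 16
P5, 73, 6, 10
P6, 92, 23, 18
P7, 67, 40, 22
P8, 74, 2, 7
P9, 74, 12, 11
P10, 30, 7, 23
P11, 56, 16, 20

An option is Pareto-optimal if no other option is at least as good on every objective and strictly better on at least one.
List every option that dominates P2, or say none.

P5: efficacy 73≥69, side-effect rate 6≤26, duration 10≤12 — dominates P2.
P8: efficacy 74≥69, side-effect rate 2≤26, duration 7≤12 — dominates P2.
P9: efficacy 74≥69, side-effect rate 12≤26, duration 11≤12 — dominates P2.
Others (P1, P3, P4, P6, P7, P10, P11) are each worse than P2 on at least one objective.

P5, P8, P9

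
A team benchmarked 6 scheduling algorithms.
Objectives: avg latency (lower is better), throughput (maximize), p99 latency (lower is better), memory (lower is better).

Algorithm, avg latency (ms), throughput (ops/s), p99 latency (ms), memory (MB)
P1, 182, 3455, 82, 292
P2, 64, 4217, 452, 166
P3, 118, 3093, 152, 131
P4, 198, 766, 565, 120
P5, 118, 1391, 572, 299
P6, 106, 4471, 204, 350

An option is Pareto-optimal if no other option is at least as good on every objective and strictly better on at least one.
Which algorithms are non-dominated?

P1: not dominated (best p99 latency).
P2: not dominated (best avg latency).
P3: not dominated.
P4: not dominated (best memory).
P5: dominated by P2 (avg latency 64≤118, throughput 4217≥1391, p99 latency 452≤572, memory 166≤299).
P6: not dominated (best throughput).

P1, P2, P3, P4, P6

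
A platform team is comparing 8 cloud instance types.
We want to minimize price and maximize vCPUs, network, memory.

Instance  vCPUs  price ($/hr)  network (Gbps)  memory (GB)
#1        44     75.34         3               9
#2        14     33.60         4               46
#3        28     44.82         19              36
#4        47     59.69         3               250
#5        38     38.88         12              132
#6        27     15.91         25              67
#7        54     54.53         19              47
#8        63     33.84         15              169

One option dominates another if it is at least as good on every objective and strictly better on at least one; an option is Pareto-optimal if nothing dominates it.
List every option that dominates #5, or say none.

#8: vCPUs 63≥38, price 33.84≤38.88, network 15≥12, memory 169≥132 — dominates #5.
Others (#1, #2, #3, #4, #6, #7) are each worse than #5 on at least one objective.

#8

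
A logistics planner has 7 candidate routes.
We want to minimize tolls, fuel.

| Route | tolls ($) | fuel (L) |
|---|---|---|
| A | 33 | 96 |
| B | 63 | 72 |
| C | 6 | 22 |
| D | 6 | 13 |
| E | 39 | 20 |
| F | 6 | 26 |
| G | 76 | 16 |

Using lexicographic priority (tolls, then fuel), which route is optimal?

First minimize tolls: best is 6, kept {C, D, F}.
Then minimize fuel: best is 13, kept {D}.

D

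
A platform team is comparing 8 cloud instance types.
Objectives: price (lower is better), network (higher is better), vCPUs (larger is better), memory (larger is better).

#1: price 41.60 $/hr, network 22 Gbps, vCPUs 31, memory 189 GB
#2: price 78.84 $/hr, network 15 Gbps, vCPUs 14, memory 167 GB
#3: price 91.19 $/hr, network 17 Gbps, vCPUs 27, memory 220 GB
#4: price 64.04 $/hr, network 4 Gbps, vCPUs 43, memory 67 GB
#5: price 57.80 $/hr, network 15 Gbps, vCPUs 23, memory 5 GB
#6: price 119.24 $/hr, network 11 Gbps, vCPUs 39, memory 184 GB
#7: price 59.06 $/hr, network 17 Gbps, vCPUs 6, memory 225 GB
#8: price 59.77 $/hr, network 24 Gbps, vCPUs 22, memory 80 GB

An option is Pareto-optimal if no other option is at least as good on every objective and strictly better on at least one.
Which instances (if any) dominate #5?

#1

#1: price 41.60≤57.80, network 22≥15, vCPUs 31≥23, memory 189≥5 — dominates #5.
Others (#2, #3, #4, #6, #7, #8) are each worse than #5 on at least one objective.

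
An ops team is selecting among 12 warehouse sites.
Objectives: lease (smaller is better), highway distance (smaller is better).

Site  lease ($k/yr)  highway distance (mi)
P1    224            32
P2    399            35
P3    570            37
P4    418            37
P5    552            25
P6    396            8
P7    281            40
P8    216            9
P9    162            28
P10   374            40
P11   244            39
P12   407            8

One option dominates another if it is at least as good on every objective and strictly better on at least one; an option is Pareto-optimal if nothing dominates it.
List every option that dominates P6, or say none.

none

P1: worse on highway distance (32 vs 8).
P2: worse on lease (399 vs 396).
P3: worse on lease (570 vs 396).
P4: worse on lease (418 vs 396).
P5: worse on lease (552 vs 396).
P7: worse on highway distance (40 vs 8).
P8: worse on highway distance (9 vs 8).
P9: worse on highway distance (28 vs 8).
P10: worse on highway distance (40 vs 8).
P11: worse on highway distance (39 vs 8).
P12: worse on lease (407 vs 396).
No option dominates P6.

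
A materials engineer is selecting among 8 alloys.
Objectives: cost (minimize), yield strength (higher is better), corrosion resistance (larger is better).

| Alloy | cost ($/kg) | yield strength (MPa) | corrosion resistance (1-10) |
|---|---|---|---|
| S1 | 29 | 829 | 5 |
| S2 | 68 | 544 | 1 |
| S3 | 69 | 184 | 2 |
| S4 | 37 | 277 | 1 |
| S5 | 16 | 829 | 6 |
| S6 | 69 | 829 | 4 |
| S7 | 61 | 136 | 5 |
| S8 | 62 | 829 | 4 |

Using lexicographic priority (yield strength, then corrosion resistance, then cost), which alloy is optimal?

S5

First maximize yield strength: best is 829, kept {S1, S5, S6, S8}.
Then maximize corrosion resistance: best is 6, kept {S5}.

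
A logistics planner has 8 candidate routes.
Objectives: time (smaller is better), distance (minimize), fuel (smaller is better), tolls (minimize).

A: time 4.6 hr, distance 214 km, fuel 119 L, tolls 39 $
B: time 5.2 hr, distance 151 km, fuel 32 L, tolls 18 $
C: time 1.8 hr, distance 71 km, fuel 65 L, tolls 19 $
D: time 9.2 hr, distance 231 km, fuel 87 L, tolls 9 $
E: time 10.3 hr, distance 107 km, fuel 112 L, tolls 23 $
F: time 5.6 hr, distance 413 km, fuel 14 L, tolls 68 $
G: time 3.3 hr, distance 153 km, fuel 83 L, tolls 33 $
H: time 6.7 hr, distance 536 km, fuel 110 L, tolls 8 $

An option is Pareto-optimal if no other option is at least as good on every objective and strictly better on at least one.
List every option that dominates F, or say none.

A: worse on fuel (119 vs 14).
B: worse on fuel (32 vs 14).
C: worse on fuel (65 vs 14).
D: worse on time (9.2 vs 5.6).
E: worse on time (10.3 vs 5.6).
G: worse on fuel (83 vs 14).
H: worse on time (6.7 vs 5.6).
No option dominates F.

none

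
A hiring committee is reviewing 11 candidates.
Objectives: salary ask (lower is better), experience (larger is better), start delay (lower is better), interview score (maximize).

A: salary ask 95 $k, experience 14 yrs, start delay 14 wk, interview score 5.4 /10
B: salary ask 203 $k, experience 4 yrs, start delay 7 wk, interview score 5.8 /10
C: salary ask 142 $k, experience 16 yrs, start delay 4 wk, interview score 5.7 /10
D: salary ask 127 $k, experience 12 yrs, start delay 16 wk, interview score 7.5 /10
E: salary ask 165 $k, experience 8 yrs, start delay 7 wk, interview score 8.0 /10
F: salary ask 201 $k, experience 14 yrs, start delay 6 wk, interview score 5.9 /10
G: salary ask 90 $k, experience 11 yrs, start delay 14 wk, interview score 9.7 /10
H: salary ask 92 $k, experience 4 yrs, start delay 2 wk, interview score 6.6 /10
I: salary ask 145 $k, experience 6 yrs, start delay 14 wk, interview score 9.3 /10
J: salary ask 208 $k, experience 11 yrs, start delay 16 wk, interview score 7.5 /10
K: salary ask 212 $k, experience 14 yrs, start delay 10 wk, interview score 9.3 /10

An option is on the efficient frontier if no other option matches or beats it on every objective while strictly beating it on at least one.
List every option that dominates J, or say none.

D: salary ask 127≤208, experience 12≥11, start delay 16≤16, interview score 7.5≥7.5 — dominates J.
G: salary ask 90≤208, experience 11≥11, start delay 14≤16, interview score 9.7≥7.5 — dominates J.
Others (A, B, C, E, F, H, I, K) are each worse than J on at least one objective.

D, G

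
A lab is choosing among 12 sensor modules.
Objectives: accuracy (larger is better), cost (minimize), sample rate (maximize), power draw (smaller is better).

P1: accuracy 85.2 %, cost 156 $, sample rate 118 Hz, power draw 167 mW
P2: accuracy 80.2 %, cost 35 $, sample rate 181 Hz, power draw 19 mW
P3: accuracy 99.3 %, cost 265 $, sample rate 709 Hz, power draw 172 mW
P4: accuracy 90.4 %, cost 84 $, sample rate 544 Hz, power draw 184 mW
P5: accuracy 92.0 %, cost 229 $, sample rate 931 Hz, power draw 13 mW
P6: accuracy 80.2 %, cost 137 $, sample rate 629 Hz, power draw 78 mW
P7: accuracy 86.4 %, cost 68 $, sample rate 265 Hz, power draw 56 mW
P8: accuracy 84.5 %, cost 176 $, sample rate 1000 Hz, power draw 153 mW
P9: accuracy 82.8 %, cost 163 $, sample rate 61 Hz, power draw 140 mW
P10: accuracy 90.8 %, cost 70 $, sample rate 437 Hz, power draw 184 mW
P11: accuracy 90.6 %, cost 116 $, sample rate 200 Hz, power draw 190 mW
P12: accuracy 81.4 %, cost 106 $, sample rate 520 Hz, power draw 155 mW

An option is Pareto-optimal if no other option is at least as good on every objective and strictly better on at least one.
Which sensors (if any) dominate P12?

none

P1: worse on cost (156 vs 106).
P2: worse on accuracy (80.2 vs 81.4).
P3: worse on cost (265 vs 106).
P4: worse on power draw (184 vs 155).
P5: worse on cost (229 vs 106).
P6: worse on accuracy (80.2 vs 81.4).
P7: worse on sample rate (265 vs 520).
P8: worse on cost (176 vs 106).
P9: worse on cost (163 vs 106).
P10: worse on sample rate (437 vs 520).
P11: worse on cost (116 vs 106).
No option dominates P12.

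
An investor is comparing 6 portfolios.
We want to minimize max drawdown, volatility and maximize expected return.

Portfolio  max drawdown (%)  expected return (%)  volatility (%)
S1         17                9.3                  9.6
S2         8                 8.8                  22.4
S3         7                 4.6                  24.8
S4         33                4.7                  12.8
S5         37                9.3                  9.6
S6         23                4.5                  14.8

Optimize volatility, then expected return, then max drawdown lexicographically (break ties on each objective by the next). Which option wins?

S1

First minimize volatility: best is 9.6, kept {S1, S5}.
Then maximize expected return: best is 9.3, kept {S1, S5}.
Then minimize max drawdown: best is 17, kept {S1}.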